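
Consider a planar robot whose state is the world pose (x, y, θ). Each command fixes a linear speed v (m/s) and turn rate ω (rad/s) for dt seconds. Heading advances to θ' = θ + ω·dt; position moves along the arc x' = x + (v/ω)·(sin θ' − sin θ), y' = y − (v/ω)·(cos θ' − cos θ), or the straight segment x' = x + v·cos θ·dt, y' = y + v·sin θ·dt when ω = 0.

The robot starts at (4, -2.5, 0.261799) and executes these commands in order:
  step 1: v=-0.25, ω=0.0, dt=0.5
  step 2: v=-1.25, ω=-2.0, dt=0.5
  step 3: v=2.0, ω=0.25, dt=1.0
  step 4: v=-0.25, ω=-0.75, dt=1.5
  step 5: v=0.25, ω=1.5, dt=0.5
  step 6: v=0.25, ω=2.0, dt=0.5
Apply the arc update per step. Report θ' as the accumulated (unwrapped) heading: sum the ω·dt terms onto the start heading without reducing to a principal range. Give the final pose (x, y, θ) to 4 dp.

(4.9035, -3.3884, 0.1368)

step 1: θ'=0.2618 (straight) → pose (3.8793, -2.5324, 0.2618)
step 2: θ'=-0.7382 (R=0.6250) → pose (3.2969, -2.3909, -0.7382)
step 3: θ'=-0.4882 (R=8.0000) → pose (4.9283, -3.5389, -0.4882)
step 4: θ'=-1.6132 (R=0.3333) → pose (4.7516, -3.2304, -1.6132)
step 5: θ'=-0.8632 (R=0.1667) → pose (4.7914, -3.3458, -0.8632)
step 6: θ'=0.1368 (R=0.1250) → pose (4.9035, -3.3884, 0.1368)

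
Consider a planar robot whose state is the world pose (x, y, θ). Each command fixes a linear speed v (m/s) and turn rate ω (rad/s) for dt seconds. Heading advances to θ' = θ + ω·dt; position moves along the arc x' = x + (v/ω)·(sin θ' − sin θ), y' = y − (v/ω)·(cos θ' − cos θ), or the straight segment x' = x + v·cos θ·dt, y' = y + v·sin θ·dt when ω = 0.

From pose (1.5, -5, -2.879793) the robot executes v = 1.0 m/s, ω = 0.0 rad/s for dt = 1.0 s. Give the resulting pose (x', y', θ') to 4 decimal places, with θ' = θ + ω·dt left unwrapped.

(0.5341, -5.2588, -2.8798)

θ' = -2.8798 + 0.0·1.0 = -2.8798
ω = 0 → straight: x' = 1.5 + 1.0·cos(-2.8798)·1.0 = 0.5341
y' = -5 + 1.0·sin(-2.8798)·1.0 = -5.2588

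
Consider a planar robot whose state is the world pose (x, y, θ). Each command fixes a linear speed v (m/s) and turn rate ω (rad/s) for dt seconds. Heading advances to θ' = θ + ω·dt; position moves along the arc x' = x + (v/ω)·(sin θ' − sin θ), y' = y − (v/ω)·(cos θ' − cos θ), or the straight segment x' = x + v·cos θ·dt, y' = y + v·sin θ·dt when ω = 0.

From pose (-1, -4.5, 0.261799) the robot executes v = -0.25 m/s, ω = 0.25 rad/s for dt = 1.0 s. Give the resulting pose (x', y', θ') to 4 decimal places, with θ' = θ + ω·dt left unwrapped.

θ' = 0.2618 + 0.25·1.0 = 0.5118
R = v/ω = -0.25/0.25 = -1.0000
x' = -1 + -1.0000·(sin 0.5118 − sin 0.2618) = -1.2309
y' = -4.5 − -1.0000·(cos 0.5118 − cos 0.2618) = -4.5941

(-1.2309, -4.5941, 0.5118)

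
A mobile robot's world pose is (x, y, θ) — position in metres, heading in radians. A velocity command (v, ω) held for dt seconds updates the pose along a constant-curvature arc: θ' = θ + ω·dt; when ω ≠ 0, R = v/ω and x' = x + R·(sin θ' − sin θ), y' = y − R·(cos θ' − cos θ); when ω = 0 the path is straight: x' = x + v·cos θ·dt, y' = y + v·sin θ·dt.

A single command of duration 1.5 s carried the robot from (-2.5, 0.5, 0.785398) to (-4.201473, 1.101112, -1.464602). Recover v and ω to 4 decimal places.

v = -1.5000, ω = -1.5000

Δθ = -1.464602 − 0.785398 = -2.250000
ω = Δθ/dt = -2.250000/1.5 = -1.5000
R = Δx/(sin θ' − sin θ) = 1.0000
v = R·ω = 1.0000·-1.5000 = -1.5000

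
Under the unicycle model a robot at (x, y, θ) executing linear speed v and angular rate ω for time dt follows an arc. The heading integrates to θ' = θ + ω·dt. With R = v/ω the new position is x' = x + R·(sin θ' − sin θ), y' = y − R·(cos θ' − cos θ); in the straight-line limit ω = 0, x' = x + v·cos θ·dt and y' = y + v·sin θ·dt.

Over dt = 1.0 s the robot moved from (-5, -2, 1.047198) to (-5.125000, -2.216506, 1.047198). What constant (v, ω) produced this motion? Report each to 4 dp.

Δθ = 1.047198 − 1.047198 = 0.000000
ω = Δθ/dt = 0.000000/1.0 = 0.0000
ω = 0 → v = (Δx·cos θ + Δy·sin θ)/dt = -0.2500

v = -0.2500, ω = 0.0000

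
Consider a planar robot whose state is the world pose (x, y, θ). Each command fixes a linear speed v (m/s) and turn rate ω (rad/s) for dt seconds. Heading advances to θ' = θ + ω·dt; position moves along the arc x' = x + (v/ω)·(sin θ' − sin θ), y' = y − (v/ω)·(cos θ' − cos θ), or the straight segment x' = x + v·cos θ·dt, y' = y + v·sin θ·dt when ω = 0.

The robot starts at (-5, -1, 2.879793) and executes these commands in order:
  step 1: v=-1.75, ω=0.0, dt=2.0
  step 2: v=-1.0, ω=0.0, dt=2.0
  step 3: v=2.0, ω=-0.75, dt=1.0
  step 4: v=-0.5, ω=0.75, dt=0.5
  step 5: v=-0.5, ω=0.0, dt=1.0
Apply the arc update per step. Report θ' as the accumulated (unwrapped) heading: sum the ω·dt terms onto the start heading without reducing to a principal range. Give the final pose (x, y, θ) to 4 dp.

step 1: θ'=2.8798 (straight) → pose (-1.6193, -1.9059, 2.8798)
step 2: θ'=2.8798 (straight) → pose (0.3126, -2.4235, 2.8798)
step 3: θ'=2.1298 (R=-2.6667) → pose (-1.2580, -1.2619, 2.1298)
step 4: θ'=2.5048 (R=-0.6667) → pose (-1.0892, -1.4444, 2.5048)
step 5: θ'=2.5048 (straight) → pose (-0.6872, -1.7417, 2.5048)

(-0.6872, -1.7417, 2.5048)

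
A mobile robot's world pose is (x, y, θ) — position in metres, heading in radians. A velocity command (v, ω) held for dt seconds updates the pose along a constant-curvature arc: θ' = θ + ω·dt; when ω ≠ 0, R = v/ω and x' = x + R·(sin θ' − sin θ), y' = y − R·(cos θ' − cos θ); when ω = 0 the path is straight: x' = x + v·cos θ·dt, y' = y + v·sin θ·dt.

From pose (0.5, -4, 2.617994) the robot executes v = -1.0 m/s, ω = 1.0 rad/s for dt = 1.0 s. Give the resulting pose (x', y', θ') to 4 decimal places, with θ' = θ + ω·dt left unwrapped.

(1.4586, -4.0226, 3.6180)

θ' = 2.6180 + 1.0·1.0 = 3.6180
R = v/ω = -1.0/1.0 = -1.0000
x' = 0.5 + -1.0000·(sin 3.6180 − sin 2.6180) = 1.4586
y' = -4 − -1.0000·(cos 3.6180 − cos 2.6180) = -4.0226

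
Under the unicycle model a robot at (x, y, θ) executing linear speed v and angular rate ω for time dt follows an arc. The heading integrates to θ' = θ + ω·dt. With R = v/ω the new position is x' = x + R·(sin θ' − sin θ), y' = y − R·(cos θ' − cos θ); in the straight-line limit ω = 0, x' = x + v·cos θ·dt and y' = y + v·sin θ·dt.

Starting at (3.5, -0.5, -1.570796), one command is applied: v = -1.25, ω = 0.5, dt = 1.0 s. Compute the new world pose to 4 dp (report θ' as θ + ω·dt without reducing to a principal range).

(3.1940, 0.6986, -1.0708)

θ' = -1.5708 + 0.5·1.0 = -1.0708
R = v/ω = -1.25/0.5 = -2.5000
x' = 3.5 + -2.5000·(sin -1.0708 − sin -1.5708) = 3.1940
y' = -0.5 − -2.5000·(cos -1.0708 − cos -1.5708) = 0.6986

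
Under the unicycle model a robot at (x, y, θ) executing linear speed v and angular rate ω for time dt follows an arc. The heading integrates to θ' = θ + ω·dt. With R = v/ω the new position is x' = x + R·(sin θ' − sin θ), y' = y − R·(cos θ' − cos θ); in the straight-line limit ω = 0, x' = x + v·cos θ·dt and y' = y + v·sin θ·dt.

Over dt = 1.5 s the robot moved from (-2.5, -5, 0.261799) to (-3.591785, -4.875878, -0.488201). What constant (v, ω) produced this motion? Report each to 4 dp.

v = -0.7500, ω = -0.5000

Δθ = -0.488201 − 0.261799 = -0.750000
ω = Δθ/dt = -0.750000/1.5 = -0.5000
R = Δx/(sin θ' − sin θ) = 1.5000
v = R·ω = 1.5000·-0.5000 = -0.7500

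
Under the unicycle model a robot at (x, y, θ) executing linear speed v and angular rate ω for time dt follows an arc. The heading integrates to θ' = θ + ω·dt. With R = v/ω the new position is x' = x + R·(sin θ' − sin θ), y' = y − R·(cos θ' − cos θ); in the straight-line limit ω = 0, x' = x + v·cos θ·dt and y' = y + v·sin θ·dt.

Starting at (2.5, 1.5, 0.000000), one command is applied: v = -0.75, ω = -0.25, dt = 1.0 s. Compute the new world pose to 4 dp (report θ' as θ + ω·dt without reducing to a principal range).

θ' = 0.0000 + -0.25·1.0 = -0.2500
R = v/ω = -0.75/-0.25 = 3.0000
x' = 2.5 + 3.0000·(sin -0.2500 − sin 0.0000) = 1.7578
y' = 1.5 − 3.0000·(cos -0.2500 − cos 0.0000) = 1.5933

(1.7578, 1.5933, -0.2500)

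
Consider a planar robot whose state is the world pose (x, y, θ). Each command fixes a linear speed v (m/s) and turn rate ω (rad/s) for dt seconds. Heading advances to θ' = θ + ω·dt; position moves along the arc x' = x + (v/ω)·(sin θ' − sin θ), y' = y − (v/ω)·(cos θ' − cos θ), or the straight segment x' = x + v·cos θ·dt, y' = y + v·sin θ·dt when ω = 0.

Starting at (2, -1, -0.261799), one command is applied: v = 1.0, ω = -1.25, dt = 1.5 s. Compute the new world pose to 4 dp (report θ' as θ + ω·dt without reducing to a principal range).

(2.4682, -2.2018, -2.1368)

θ' = -0.2618 + -1.25·1.5 = -2.1368
R = v/ω = 1.0/-1.25 = -0.8000
x' = 2 + -0.8000·(sin -2.1368 − sin -0.2618) = 2.4682
y' = -1 − -0.8000·(cos -2.1368 − cos -0.2618) = -2.2018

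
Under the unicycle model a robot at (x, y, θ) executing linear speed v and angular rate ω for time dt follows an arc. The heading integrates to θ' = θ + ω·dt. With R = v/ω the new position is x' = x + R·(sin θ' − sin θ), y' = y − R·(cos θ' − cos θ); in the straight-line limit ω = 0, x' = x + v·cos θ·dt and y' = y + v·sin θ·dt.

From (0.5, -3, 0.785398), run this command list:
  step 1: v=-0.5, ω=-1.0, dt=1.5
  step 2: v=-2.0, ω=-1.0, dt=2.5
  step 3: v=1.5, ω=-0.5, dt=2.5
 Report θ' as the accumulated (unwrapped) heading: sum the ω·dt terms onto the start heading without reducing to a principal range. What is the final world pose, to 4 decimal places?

(-1.4142, 2.7375, -4.4646)

step 1: θ'=-0.7146 (R=0.5000) → pose (-0.1812, -3.0241, -0.7146)
step 2: θ'=-3.2146 (R=2.0000) → pose (1.2753, 0.4813, -3.2146)
step 3: θ'=-4.4646 (R=-3.0000) → pose (-1.4142, 2.7375, -4.4646)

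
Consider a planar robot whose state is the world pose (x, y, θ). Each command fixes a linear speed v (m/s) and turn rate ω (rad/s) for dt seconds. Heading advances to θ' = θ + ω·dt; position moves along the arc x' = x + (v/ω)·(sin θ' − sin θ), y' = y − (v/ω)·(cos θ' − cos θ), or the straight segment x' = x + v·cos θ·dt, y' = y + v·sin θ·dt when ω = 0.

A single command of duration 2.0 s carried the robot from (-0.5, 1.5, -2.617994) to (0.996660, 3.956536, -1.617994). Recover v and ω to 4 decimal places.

Δθ = -1.617994 − -2.617994 = 1.000000
ω = Δθ/dt = 1.000000/2.0 = 0.5000
R = −Δy/(cos θ' − cos θ) = -3.0000
v = R·ω = -3.0000·0.5000 = -1.5000

v = -1.5000, ω = 0.5000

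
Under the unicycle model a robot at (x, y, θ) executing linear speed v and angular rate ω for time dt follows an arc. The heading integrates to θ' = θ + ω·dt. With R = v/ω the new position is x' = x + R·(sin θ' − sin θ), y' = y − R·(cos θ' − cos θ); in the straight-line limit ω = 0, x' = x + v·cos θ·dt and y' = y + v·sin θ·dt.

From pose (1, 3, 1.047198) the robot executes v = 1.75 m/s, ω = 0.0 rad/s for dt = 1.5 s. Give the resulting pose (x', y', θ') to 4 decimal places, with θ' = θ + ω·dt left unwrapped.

(2.3125, 5.2733, 1.0472)

θ' = 1.0472 + 0.0·1.5 = 1.0472
ω = 0 → straight: x' = 1 + 1.75·cos(1.0472)·1.5 = 2.3125
y' = 3 + 1.75·sin(1.0472)·1.5 = 5.2733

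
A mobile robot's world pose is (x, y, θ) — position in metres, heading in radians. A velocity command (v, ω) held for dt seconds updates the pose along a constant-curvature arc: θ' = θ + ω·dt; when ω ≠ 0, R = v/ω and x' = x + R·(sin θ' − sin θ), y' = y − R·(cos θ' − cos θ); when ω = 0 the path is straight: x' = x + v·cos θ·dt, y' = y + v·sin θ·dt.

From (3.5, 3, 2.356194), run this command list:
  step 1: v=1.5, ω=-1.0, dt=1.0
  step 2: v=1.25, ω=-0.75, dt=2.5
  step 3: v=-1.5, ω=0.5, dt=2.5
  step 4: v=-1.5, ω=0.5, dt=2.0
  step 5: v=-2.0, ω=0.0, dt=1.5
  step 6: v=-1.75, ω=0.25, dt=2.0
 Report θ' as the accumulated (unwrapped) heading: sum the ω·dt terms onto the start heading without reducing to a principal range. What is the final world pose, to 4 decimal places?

(2.9619, -3.7494, 2.2312)

step 1: θ'=1.3562 (R=-1.5000) → pose (3.0951, 4.3801, 1.3562)
step 2: θ'=-0.5188 (R=-1.6667) → pose (5.5499, 5.4725, -0.5188)
step 3: θ'=0.7312 (R=-3.0000) → pose (2.0591, 5.1004, 0.7312)
step 4: θ'=1.7312 (R=-3.0000) → pose (1.1009, 2.3882, 1.7312)
step 5: θ'=1.7312 (straight) → pose (1.5800, -0.5733, 1.7312)
step 6: θ'=2.2312 (R=-7.0000) → pose (2.9619, -3.7494, 2.2312)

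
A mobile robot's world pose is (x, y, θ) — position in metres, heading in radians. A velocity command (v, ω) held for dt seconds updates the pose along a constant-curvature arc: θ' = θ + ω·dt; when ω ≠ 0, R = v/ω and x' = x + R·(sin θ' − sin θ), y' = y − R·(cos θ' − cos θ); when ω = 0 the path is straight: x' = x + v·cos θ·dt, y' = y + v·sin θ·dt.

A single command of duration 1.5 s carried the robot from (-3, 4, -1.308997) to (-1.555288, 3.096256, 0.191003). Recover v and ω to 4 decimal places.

v = 1.2500, ω = 1.0000

Δθ = 0.191003 − -1.308997 = 1.500000
ω = Δθ/dt = 1.500000/1.5 = 1.0000
R = Δx/(sin θ' − sin θ) = 1.2500
v = R·ω = 1.2500·1.0000 = 1.2500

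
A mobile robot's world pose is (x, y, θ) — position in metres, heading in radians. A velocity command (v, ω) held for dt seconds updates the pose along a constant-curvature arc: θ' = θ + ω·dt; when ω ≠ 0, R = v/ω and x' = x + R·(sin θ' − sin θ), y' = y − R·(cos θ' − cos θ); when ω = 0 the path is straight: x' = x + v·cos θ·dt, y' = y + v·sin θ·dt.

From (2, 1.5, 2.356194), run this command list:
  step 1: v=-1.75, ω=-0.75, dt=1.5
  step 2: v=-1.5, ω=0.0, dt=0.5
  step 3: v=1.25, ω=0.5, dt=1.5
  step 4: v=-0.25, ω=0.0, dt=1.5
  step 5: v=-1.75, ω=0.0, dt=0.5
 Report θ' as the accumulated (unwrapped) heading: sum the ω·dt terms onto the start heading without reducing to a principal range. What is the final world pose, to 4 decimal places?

(2.7342, -0.9503, 1.9812)

step 1: θ'=1.2312 (R=2.3333) → pose (2.5502, -0.9272, 1.2312)
step 2: θ'=1.2312 (straight) → pose (2.3003, -1.6343, 1.2312)
step 3: θ'=1.9812 (R=2.5000) → pose (2.2355, 0.1959, 1.9812)
step 4: θ'=1.9812 (straight) → pose (2.3851, -0.1480, 1.9812)
step 5: θ'=1.9812 (straight) → pose (2.7342, -0.9503, 1.9812)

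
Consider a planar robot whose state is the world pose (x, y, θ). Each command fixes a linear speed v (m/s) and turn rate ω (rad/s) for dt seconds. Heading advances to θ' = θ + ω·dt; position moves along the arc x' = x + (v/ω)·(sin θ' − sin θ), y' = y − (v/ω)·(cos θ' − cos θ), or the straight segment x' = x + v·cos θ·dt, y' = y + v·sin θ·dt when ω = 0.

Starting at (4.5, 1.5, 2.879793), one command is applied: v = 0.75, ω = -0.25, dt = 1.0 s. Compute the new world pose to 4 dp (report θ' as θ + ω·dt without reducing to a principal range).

(3.8072, 1.7822, 2.6298)

θ' = 2.8798 + -0.25·1.0 = 2.6298
R = v/ω = 0.75/-0.25 = -3.0000
x' = 4.5 + -3.0000·(sin 2.6298 − sin 2.8798) = 3.8072
y' = 1.5 − -3.0000·(cos 2.6298 − cos 2.8798) = 1.7822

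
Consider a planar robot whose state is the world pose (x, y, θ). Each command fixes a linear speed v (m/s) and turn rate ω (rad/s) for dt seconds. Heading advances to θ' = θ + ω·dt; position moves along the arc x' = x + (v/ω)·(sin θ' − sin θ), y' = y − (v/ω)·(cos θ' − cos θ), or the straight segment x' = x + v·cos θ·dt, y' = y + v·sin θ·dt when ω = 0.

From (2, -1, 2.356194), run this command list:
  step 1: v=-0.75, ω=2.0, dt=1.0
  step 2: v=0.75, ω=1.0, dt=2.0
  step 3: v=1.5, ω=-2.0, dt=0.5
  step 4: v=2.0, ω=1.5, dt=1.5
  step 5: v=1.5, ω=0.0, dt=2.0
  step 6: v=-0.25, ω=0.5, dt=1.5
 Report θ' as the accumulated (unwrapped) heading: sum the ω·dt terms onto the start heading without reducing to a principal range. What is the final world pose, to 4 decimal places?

step 1: θ'=4.3562 (R=-0.3750) → pose (2.6166, -0.8656, 4.3562)
step 2: θ'=6.3562 (R=0.7500) → pose (3.3743, -1.8751, 6.3562)
step 3: θ'=5.3562 (R=-0.7500) → pose (4.0288, -2.1730, 5.3562)
step 4: θ'=7.6062 (R=1.3333) → pose (6.3879, -1.6996, 7.6062)
step 5: θ'=7.6062 (straight) → pose (7.1236, 1.2087, 7.6062)
step 6: θ'=8.3562 (R=-0.5000) → pose (7.1701, 0.8454, 8.3562)

(7.1701, 0.8454, 8.3562)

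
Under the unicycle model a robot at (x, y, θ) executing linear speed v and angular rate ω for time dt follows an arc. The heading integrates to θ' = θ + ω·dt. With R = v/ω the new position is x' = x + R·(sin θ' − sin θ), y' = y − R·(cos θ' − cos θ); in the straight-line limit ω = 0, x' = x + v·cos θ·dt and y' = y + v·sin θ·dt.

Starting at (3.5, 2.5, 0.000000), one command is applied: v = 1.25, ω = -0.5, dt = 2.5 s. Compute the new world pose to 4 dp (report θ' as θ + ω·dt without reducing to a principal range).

θ' = 0.0000 + -0.5·2.5 = -1.2500
R = v/ω = 1.25/-0.5 = -2.5000
x' = 3.5 + -2.5000·(sin -1.2500 − sin 0.0000) = 5.8725
y' = 2.5 − -2.5000·(cos -1.2500 − cos 0.0000) = 0.7883

(5.8725, 0.7883, -1.2500)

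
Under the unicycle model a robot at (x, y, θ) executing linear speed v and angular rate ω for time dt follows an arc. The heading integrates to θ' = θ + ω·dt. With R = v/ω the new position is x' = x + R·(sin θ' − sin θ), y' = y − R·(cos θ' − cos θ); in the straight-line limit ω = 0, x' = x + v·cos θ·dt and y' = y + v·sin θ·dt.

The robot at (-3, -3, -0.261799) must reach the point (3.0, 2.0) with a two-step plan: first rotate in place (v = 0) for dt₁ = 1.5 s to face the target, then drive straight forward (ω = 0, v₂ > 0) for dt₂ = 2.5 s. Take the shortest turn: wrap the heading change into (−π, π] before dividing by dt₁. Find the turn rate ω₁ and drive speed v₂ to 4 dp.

heading to target = atan2(2−-3, 3−-3) = 0.6947
Δθ = wrap(0.6947 − -0.2618) = 0.9565; ω₁ = Δθ/dt₁ = 0.6377
distance = √((3−-3)² + (2−-3)²) = 7.8102; v₂ = distance/dt₂ = 3.1241

ω₁ = 0.6377, v₂ = 3.1241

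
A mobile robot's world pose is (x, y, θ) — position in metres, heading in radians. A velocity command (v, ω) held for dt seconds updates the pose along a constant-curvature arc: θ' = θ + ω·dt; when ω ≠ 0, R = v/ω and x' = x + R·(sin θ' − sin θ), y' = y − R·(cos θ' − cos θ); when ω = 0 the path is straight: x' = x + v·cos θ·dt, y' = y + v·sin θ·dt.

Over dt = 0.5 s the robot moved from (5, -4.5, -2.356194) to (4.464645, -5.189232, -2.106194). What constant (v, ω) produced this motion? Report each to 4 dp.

Δθ = -2.106194 − -2.356194 = 0.250000
ω = Δθ/dt = 0.250000/0.5 = 0.5000
R = −Δy/(cos θ' − cos θ) = 3.5000
v = R·ω = 3.5000·0.5000 = 1.7500

v = 1.7500, ω = 0.5000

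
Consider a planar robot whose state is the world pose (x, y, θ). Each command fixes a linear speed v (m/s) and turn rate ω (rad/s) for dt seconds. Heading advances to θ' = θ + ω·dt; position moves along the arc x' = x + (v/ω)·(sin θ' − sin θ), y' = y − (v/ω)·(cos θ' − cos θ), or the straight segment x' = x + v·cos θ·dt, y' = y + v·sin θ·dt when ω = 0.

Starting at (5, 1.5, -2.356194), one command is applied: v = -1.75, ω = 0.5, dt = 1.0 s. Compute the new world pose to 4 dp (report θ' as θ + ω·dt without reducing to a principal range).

(5.8835, 2.9895, -1.8562)

θ' = -2.3562 + 0.5·1.0 = -1.8562
R = v/ω = -1.75/0.5 = -3.5000
x' = 5 + -3.5000·(sin -1.8562 − sin -2.3562) = 5.8835
y' = 1.5 − -3.5000·(cos -1.8562 − cos -2.3562) = 2.9895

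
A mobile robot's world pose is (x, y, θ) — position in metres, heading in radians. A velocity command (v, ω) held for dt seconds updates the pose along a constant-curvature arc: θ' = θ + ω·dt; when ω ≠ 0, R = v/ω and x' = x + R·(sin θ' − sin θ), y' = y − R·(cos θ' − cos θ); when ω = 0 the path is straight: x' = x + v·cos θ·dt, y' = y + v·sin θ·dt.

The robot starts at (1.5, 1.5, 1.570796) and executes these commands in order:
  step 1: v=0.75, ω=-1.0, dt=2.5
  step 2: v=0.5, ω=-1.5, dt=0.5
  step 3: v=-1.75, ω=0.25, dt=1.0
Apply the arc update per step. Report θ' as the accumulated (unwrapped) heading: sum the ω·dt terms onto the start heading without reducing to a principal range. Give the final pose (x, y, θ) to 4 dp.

step 1: θ'=-0.9292 (R=-0.7500) → pose (2.8509, 1.9489, -0.9292)
step 2: θ'=-1.6792 (R=-0.3333) → pose (2.9152, 1.7133, -1.6792)
step 3: θ'=-1.4292 (R=-7.0000) → pose (2.8862, 3.4585, -1.4292)

(2.8862, 3.4585, -1.4292)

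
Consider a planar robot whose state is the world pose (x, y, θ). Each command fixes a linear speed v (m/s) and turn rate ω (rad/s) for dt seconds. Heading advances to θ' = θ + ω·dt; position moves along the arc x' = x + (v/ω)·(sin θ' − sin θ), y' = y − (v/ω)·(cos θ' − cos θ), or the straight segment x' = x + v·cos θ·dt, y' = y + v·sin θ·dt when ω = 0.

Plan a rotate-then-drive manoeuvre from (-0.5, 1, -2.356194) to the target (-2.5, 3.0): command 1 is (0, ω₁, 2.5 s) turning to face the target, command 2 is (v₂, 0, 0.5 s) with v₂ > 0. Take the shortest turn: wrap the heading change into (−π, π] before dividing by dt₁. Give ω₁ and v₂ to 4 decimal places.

heading to target = atan2(3−1, -2.5−-0.5) = 2.3562
Δθ = wrap(2.3562 − -2.3562) = -1.5708; ω₁ = Δθ/dt₁ = -0.6283
distance = √((-2.5−-0.5)² + (3−1)²) = 2.8284; v₂ = distance/dt₂ = 5.6569

ω₁ = -0.6283, v₂ = 5.6569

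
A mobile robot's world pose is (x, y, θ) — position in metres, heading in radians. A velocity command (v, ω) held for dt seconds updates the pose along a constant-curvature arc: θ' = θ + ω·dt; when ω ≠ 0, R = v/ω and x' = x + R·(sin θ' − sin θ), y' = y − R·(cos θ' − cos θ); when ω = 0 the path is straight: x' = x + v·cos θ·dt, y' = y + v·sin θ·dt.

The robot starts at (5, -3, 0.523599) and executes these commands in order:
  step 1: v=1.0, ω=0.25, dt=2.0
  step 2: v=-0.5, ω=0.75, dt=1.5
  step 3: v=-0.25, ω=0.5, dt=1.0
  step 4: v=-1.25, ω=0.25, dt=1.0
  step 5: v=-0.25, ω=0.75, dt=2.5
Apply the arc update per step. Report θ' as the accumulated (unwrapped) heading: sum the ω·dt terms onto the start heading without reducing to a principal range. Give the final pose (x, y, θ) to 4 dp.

(8.1852, -2.6000, 4.7736)

step 1: θ'=1.0236 (R=4.0000) → pose (6.4159, -1.6171, 1.0236)
step 2: θ'=2.1486 (R=-0.6667) → pose (6.4268, -2.3281, 2.1486)
step 3: θ'=2.6486 (R=-0.5000) → pose (6.6090, -2.4954, 2.6486)
step 4: θ'=2.8986 (R=-5.0000) → pose (7.7723, -2.9439, 2.8986)
step 5: θ'=4.7736 (R=-0.3333) → pose (8.1852, -2.6000, 4.7736)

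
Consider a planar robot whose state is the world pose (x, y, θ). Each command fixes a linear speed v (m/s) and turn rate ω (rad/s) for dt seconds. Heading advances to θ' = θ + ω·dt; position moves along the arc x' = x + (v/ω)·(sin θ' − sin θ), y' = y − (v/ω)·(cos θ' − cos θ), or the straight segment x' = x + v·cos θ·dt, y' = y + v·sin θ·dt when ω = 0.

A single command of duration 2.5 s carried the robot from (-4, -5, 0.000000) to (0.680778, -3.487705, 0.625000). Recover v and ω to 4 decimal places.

Δθ = 0.625000 − 0.000000 = 0.625000
ω = Δθ/dt = 0.625000/2.5 = 0.2500
R = Δx/(sin θ' − sin θ) = 8.0000
v = R·ω = 8.0000·0.2500 = 2.0000

v = 2.0000, ω = 0.2500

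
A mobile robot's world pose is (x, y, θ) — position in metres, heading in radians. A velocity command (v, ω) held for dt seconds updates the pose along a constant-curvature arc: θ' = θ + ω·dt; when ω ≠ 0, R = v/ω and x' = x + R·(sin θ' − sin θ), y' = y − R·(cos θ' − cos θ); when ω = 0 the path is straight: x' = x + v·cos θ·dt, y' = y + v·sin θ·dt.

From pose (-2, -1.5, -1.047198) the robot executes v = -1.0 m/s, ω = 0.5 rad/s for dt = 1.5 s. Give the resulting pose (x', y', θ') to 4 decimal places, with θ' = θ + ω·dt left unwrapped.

(-3.1464, -0.5877, -0.2972)

θ' = -1.0472 + 0.5·1.5 = -0.2972
R = v/ω = -1.0/0.5 = -2.0000
x' = -2 + -2.0000·(sin -0.2972 − sin -1.0472) = -3.1464
y' = -1.5 − -2.0000·(cos -0.2972 − cos -1.0472) = -0.5877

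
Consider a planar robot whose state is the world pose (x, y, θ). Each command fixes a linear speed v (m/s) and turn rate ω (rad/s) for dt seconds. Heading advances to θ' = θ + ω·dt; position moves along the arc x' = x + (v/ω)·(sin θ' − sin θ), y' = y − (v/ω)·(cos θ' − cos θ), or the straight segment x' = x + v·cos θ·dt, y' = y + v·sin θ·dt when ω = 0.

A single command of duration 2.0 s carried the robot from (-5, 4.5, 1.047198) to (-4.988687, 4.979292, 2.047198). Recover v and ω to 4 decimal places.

Δθ = 2.047198 − 1.047198 = 1.000000
ω = Δθ/dt = 1.000000/2.0 = 0.5000
R = −Δy/(cos θ' − cos θ) = 0.5000
v = R·ω = 0.5000·0.5000 = 0.2500

v = 0.2500, ω = 0.5000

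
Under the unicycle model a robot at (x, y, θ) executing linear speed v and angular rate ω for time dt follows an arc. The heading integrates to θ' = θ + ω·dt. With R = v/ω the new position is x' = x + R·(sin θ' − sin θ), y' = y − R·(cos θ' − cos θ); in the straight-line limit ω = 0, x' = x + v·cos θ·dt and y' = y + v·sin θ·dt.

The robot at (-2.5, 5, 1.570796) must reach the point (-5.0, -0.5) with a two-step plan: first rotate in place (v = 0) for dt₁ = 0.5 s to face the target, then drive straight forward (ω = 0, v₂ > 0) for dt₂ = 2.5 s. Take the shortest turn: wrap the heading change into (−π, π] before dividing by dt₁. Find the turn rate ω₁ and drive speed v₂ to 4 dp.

ω₁ = 5.4299, v₂ = 2.4166

heading to target = atan2(-0.5−5, -5−-2.5) = -1.9974
Δθ = wrap(-1.9974 − 1.5708) = 2.7150; ω₁ = Δθ/dt₁ = 5.4299
distance = √((-5−-2.5)² + (-0.5−5)²) = 6.0415; v₂ = distance/dt₂ = 2.4166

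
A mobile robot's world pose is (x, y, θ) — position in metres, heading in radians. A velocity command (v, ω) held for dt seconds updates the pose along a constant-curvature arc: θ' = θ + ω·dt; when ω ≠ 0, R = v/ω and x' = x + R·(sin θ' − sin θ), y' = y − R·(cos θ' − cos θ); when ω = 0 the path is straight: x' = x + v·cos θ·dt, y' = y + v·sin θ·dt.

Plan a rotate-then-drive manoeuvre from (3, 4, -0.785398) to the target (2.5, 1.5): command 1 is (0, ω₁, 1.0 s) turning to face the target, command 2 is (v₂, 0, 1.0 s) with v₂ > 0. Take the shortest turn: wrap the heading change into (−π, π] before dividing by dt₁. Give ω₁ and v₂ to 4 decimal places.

ω₁ = -0.9828, v₂ = 2.5495

heading to target = atan2(1.5−4, 2.5−3) = -1.7682
Δθ = wrap(-1.7682 − -0.7854) = -0.9828; ω₁ = Δθ/dt₁ = -0.9828
distance = √((2.5−3)² + (1.5−4)²) = 2.5495; v₂ = distance/dt₂ = 2.5495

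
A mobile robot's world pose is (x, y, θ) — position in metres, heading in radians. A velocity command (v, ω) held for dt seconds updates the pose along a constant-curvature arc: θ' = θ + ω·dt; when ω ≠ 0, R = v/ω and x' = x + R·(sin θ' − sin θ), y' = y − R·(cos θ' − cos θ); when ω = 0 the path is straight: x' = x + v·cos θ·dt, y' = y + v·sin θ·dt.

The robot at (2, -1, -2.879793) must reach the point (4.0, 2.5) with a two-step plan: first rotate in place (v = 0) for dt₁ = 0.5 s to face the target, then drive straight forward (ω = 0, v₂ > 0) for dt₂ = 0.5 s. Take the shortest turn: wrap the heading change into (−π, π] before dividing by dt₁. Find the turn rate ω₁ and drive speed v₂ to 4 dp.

heading to target = atan2(2.5−-1, 4−2) = 1.0517
Δθ = wrap(1.0517 − -2.8798) = -2.3517; ω₁ = Δθ/dt₁ = -4.7035
distance = √((4−2)² + (2.5−-1)²) = 4.0311; v₂ = distance/dt₂ = 8.0623

ω₁ = -4.7035, v₂ = 8.0623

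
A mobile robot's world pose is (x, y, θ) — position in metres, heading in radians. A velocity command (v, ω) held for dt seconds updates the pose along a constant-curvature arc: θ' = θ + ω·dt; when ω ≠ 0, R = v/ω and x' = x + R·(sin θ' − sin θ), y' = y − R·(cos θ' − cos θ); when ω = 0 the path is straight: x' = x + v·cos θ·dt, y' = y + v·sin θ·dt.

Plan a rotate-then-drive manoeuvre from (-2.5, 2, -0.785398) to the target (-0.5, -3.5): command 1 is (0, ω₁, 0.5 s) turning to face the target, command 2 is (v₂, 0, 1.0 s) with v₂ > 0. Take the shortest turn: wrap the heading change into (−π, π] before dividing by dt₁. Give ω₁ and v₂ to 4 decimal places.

heading to target = atan2(-3.5−2, -0.5−-2.5) = -1.2220
Δθ = wrap(-1.2220 − -0.7854) = -0.4366; ω₁ = Δθ/dt₁ = -0.8733
distance = √((-0.5−-2.5)² + (-3.5−2)²) = 5.8523; v₂ = distance/dt₂ = 5.8523

ω₁ = -0.8733, v₂ = 5.8523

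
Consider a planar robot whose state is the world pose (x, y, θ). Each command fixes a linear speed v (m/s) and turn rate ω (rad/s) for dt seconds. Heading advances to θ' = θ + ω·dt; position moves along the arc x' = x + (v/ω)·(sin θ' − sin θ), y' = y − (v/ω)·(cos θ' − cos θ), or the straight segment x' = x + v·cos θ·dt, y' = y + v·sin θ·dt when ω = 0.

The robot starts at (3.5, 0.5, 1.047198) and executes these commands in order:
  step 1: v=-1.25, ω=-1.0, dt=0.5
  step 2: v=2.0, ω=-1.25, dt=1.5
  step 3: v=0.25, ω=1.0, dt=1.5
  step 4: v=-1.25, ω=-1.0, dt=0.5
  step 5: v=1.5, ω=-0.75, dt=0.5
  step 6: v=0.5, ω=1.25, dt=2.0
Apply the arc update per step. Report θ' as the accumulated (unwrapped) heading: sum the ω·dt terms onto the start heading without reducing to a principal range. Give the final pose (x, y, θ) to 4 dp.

(6.4193, -1.0344, 1.7972)

step 1: θ'=0.5472 (R=1.2500) → pose (3.0678, 0.0575, 0.5472)
step 2: θ'=-1.3278 (R=-1.6000) → pose (5.4533, -0.9239, -1.3278)
step 3: θ'=0.1722 (R=0.2500) → pose (5.7388, -1.1100, 0.1722)
step 4: θ'=-0.3278 (R=1.2500) → pose (5.1222, -1.0620, -0.3278)
step 5: θ'=-0.7028 (R=-2.0000) → pose (5.7710, -1.4294, -0.7028)
step 6: θ'=1.7972 (R=0.4000) → pose (6.4193, -1.0344, 1.7972)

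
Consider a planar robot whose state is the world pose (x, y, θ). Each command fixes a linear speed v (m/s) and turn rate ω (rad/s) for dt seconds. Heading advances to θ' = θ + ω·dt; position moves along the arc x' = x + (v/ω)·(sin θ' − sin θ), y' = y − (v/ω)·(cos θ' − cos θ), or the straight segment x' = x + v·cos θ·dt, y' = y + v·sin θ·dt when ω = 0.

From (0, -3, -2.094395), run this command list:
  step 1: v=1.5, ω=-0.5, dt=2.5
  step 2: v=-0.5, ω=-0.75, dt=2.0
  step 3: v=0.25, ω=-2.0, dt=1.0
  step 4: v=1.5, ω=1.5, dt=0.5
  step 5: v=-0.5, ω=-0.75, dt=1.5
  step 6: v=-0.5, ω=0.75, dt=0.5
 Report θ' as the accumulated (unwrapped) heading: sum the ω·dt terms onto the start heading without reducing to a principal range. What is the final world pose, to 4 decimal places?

step 1: θ'=-3.3444 (R=-3.0000) → pose (-3.2023, -4.4385, -3.3444)
step 2: θ'=-4.8444 (R=0.6667) → pose (-2.6757, -5.1793, -4.8444)
step 3: θ'=-6.8444 (R=-0.1250) → pose (-2.4853, -5.0899, -6.8444)
step 4: θ'=-6.0944 (R=1.0000) → pose (-1.7654, -5.2255, -6.0944)
step 5: θ'=-7.2194 (R=0.6667) → pose (-2.4274, -4.9659, -7.2194)
step 6: θ'=-6.8444 (R=-0.6667) → pose (-2.6095, -4.7967, -6.8444)

(-2.6095, -4.7967, -6.8444)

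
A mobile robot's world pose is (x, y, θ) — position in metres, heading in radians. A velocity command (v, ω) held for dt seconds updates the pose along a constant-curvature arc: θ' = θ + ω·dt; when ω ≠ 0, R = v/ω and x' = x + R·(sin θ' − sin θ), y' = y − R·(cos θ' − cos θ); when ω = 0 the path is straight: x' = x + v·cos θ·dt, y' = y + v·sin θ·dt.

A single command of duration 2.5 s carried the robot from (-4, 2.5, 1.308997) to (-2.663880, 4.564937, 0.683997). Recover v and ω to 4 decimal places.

Δθ = 0.683997 − 1.308997 = -0.625000
ω = Δθ/dt = -0.625000/2.5 = -0.2500
R = −Δy/(cos θ' − cos θ) = -4.0000
v = R·ω = -4.0000·-0.2500 = 1.0000

v = 1.0000, ω = -0.2500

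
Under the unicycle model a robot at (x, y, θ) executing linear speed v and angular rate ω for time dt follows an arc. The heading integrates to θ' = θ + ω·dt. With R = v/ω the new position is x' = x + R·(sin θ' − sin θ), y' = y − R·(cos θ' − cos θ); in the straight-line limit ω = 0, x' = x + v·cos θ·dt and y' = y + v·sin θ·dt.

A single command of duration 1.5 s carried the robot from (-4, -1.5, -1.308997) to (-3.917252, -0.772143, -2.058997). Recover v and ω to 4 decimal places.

v = -0.5000, ω = -0.5000

Δθ = -2.058997 − -1.308997 = -0.750000
ω = Δθ/dt = -0.750000/1.5 = -0.5000
R = −Δy/(cos θ' − cos θ) = 1.0000
v = R·ω = 1.0000·-0.5000 = -0.5000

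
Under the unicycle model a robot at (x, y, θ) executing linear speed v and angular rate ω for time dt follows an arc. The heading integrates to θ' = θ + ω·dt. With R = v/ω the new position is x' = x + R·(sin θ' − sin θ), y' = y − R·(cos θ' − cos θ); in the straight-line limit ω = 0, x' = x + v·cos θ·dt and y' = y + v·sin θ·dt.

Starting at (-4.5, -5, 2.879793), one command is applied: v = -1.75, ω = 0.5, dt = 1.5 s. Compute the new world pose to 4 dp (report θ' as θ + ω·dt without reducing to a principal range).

(-1.9525, -4.7104, 3.6298)

θ' = 2.8798 + 0.5·1.5 = 3.6298
R = v/ω = -1.75/0.5 = -3.5000
x' = -4.5 + -3.5000·(sin 3.6298 − sin 2.8798) = -1.9525
y' = -5 − -3.5000·(cos 3.6298 − cos 2.8798) = -4.7104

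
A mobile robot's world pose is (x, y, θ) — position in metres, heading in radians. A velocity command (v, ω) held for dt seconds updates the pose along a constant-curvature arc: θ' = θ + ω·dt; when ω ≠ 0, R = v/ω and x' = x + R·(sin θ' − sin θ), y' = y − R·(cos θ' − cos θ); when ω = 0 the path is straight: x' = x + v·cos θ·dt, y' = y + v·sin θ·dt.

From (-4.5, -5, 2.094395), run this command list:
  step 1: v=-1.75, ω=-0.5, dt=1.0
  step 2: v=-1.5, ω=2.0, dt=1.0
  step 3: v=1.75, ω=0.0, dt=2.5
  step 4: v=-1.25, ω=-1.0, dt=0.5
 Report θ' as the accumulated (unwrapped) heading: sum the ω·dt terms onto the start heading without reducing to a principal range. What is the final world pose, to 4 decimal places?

(-6.2824, -9.1136, 3.0944)

step 1: θ'=1.5944 (R=3.5000) → pose (-4.0321, -6.6674, 1.5944)
step 2: θ'=3.5944 (R=-0.7500) → pose (-2.9542, -7.3241, 3.5944)
step 3: θ'=3.5944 (straight) → pose (-6.8883, -9.2381, 3.5944)
step 4: θ'=3.0944 (R=1.2500) → pose (-6.2824, -9.1136, 3.0944)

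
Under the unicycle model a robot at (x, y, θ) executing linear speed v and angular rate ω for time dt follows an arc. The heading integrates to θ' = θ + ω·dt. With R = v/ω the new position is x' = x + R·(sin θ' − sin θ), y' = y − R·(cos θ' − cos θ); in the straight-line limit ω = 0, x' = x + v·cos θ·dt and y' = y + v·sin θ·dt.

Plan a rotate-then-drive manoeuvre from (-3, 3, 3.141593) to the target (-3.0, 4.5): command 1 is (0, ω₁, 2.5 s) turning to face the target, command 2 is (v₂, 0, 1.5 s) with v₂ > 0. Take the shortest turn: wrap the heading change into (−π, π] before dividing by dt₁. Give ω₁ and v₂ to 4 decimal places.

heading to target = atan2(4.5−3, -3−-3) = 1.5708
Δθ = wrap(1.5708 − 3.1416) = -1.5708; ω₁ = Δθ/dt₁ = -0.6283
distance = √((-3−-3)² + (4.5−3)²) = 1.5000; v₂ = distance/dt₂ = 1.0000

ω₁ = -0.6283, v₂ = 1.0000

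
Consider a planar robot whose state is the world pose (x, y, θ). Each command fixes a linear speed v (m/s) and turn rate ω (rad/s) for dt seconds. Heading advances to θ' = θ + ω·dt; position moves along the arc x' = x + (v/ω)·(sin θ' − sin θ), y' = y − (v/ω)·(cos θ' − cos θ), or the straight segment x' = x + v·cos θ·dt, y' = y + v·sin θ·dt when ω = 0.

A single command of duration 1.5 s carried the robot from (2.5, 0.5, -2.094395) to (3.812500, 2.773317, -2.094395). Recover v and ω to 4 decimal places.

v = -1.7500, ω = 0.0000

Δθ = -2.094395 − -2.094395 = 0.000000
ω = Δθ/dt = 0.000000/1.5 = 0.0000
ω = 0 → v = (Δx·cos θ + Δy·sin θ)/dt = -1.7500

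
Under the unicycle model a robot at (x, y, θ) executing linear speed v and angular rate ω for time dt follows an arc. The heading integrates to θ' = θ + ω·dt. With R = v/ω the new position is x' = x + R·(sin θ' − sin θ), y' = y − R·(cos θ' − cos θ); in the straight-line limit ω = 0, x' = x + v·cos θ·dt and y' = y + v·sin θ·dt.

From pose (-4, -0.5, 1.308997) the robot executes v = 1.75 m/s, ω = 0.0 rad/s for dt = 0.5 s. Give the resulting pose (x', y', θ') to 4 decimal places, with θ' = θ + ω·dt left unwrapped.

θ' = 1.3090 + 0.0·0.5 = 1.3090
ω = 0 → straight: x' = -4 + 1.75·cos(1.3090)·0.5 = -3.7735
y' = -0.5 + 1.75·sin(1.3090)·0.5 = 0.3452

(-3.7735, 0.3452, 1.3090)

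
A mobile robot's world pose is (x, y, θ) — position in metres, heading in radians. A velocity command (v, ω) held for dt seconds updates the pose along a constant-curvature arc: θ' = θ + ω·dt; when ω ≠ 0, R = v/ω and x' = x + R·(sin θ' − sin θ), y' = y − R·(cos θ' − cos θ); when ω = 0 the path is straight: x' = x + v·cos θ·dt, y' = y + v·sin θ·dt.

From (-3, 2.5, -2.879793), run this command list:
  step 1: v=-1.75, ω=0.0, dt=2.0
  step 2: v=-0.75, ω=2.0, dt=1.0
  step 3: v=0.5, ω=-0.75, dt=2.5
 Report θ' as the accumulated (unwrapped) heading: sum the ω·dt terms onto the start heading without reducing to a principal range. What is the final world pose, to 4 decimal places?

step 1: θ'=-2.8798 (straight) → pose (0.3807, 3.4059, -2.8798)
step 2: θ'=-0.8798 (R=-0.3750) → pose (0.5727, 4.0071, -0.8798)
step 3: θ'=-2.7548 (R=-0.6667) → pose (0.3104, 2.9648, -2.7548)

(0.3104, 2.9648, -2.7548)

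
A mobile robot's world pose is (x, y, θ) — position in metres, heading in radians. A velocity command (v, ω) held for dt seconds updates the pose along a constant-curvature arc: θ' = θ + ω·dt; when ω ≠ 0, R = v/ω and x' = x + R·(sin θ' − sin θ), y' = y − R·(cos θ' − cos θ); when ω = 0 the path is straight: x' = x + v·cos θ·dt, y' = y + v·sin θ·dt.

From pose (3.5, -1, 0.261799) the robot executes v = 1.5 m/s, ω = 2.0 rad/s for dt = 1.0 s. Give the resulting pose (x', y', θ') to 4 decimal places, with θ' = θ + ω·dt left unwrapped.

θ' = 0.2618 + 2.0·1.0 = 2.2618
R = v/ω = 1.5/2.0 = 0.7500
x' = 3.5 + 0.7500·(sin 2.2618 − sin 0.2618) = 3.8838
y' = -1 − 0.7500·(cos 2.2618 − cos 0.2618) = 0.2024

(3.8838, 0.2024, 2.2618)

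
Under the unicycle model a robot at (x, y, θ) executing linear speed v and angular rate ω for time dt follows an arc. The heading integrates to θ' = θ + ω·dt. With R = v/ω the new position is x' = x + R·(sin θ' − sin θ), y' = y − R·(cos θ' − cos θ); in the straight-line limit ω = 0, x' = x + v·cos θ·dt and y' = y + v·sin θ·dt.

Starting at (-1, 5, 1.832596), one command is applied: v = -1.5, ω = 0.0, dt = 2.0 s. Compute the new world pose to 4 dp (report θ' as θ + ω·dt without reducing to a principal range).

θ' = 1.8326 + 0.0·2.0 = 1.8326
ω = 0 → straight: x' = -1 + -1.5·cos(1.8326)·2.0 = -0.2235
y' = 5 + -1.5·sin(1.8326)·2.0 = 2.1022

(-0.2235, 2.1022, 1.8326)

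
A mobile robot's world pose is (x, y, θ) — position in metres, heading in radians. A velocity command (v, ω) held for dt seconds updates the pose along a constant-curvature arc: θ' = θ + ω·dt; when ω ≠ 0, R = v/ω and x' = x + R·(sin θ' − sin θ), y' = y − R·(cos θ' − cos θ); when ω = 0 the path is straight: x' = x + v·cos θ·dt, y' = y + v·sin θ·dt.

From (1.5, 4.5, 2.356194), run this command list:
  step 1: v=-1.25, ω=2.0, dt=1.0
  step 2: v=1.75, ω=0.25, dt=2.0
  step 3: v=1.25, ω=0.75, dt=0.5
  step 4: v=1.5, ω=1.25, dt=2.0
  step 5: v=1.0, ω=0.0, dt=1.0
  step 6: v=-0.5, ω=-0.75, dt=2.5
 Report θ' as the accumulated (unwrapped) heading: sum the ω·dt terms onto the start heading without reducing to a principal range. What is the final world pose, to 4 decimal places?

(3.7805, 1.6076, 5.8562)

step 1: θ'=4.3562 (R=-0.6250) → pose (2.5277, 4.7240, 4.3562)
step 2: θ'=4.8562 (R=7.0000) → pose (2.1606, 1.2799, 4.8562)
step 3: θ'=5.2312 (R=1.6667) → pose (2.3627, 0.6923, 5.2312)
step 4: θ'=7.7312 (R=1.2000) → pose (4.5957, 1.1403, 7.7312)
step 5: θ'=7.7312 (straight) → pose (4.7182, 2.1328, 7.7312)
step 6: θ'=5.8562 (R=0.6667) → pose (3.7805, 1.6076, 5.8562)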